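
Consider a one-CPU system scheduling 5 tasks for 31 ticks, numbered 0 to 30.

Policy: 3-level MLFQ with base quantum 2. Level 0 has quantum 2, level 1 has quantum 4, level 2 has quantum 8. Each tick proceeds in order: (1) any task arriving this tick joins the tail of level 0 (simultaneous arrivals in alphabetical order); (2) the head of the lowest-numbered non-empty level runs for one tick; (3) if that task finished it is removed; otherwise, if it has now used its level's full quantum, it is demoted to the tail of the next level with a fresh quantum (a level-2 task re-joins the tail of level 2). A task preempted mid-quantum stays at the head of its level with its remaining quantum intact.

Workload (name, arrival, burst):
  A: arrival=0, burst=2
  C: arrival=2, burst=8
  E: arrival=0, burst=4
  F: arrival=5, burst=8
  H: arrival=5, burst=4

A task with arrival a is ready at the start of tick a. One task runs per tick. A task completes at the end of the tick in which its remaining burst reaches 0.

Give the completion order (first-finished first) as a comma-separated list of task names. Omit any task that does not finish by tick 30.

t=0: L0/L1/L2 = AE/-/- → run A
t=1: L0/L1/L2 = AE/-/- → run A
t=2: L0/L1/L2 = EC/-/- → run E
t=3: L0/L1/L2 = EC/-/- → run E
t=4: L0/L1/L2 = C/E/- → run C
t=5: L0/L1/L2 = CFH/E/- → run C
t=6: L0/L1/L2 = FH/EC/- → run F
t=7: L0/L1/L2 = FH/EC/- → run F
t=8: L0/L1/L2 = H/ECF/- → run H
t=9: L0/L1/L2 = H/ECF/- → run H
t=10: L0/L1/L2 = -/ECFH/- → run E
t=11: L0/L1/L2 = -/ECFH/- → run E
t=12: L0/L1/L2 = -/CFH/- → run C
t=13: L0/L1/L2 = -/CFH/- → run C
t=14: L0/L1/L2 = -/CFH/- → run C
t=15: L0/L1/L2 = -/CFH/- → run C
t=16: L0/L1/L2 = -/FH/C → run F
t=17: L0/L1/L2 = -/FH/C → run F
t=18: L0/L1/L2 = -/FH/C → run F
t=19: L0/L1/L2 = -/FH/C → run F
t=20: L0/L1/L2 = -/H/CF → run H
t=21: L0/L1/L2 = -/H/CF → run H
t=22: L0/L1/L2 = -/-/CF → run C
t=23: L0/L1/L2 = -/-/CF → run C
t=24: L0/L1/L2 = -/-/F → run F
t=25: L0/L1/L2 = -/-/F → run F
t=26: (idle)
t=27: (idle)
t=28: (idle)
t=29: (idle)
t=30: (idle)

completion order = A, E, H, C, F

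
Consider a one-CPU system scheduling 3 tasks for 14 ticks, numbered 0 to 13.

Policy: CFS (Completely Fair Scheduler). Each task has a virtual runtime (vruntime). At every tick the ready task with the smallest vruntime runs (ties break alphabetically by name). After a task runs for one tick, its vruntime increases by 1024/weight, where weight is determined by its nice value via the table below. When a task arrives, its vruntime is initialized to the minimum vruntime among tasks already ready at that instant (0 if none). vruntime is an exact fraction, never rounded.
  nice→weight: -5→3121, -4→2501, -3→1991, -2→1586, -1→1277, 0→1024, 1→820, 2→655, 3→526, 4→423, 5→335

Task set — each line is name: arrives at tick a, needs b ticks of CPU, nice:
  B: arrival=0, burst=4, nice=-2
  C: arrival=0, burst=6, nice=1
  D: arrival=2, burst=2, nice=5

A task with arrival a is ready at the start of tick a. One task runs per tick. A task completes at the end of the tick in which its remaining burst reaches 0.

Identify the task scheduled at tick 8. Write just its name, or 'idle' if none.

t=0: vr[B=0 C=0] → run B
t=1: vr[B=512/793 C=0] → run C
t=2: vr[B=512/793 C=256/205 D=512/793] → run B
t=3: vr[B=1024/793 C=256/205 D=512/793] → run D
t=4: vr[B=1024/793 C=256/205 D=983552/265655] → run C
t=5: vr[B=1024/793 C=512/205 D=983552/265655] → run B
t=6: vr[B=1536/793 C=512/205 D=983552/265655] → run B
t=7: vr[C=512/205 D=983552/265655] → run C
t=8: vr[C=768/205 D=983552/265655] → run D
t=9: vr[C=768/205] → run C
t=10: vr[C=1024/205] → run C
t=11: vr[C=256/41] → run C
t=12: (idle)
t=13: (idle)

running at tick 8 = D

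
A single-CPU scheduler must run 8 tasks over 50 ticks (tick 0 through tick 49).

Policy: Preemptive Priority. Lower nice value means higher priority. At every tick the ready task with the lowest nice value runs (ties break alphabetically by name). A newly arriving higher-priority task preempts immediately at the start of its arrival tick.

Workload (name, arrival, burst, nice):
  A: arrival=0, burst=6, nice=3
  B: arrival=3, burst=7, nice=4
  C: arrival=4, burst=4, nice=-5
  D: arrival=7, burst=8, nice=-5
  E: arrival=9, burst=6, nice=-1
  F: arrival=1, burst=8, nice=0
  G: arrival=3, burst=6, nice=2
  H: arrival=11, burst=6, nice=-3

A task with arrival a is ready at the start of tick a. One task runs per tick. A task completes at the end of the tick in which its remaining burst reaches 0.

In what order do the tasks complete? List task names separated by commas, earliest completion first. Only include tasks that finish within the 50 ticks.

completion order = C, D, H, E, F, G, A

t=0: ready={A} → run A
t=1: ready={A,F} → run F
t=2: ready={A,F} → run F
t=3: ready={A,B,F,G} → run F
t=4: ready={A,B,C,F,G} → run C
t=5: ready={A,B,C,F,G} → run C
t=6: ready={A,B,C,F,G} → run C
t=7: ready={A,B,C,D,F,G} → run C
t=8: ready={A,B,D,F,G} → run D
t=9: ready={A,B,D,E,F,G} → run D
t=10: ready={A,B,D,E,F,G} → run D
t=11: ready={A,B,D,E,F,G,H} → run D
t=12: ready={A,B,D,E,F,G,H} → run D
t=13: ready={A,B,D,E,F,G,H} → run D
t=14: ready={A,B,D,E,F,G,H} → run D
t=15: ready={A,B,D,E,F,G,H} → run D
t=16: ready={A,B,E,F,G,H} → run H
t=17: ready={A,B,E,F,G,H} → run H
t=18: ready={A,B,E,F,G,H} → run H
t=19: ready={A,B,E,F,G,H} → run H
t=20: ready={A,B,E,F,G,H} → run H
t=21: ready={A,B,E,F,G,H} → run H
t=22: ready={A,B,E,F,G} → run E
t=23: ready={A,B,E,F,G} → run E
t=24: ready={A,B,E,F,G} → run E
t=25: ready={A,B,E,F,G} → run E
t=26: ready={A,B,E,F,G} → run E
t=27: ready={A,B,E,F,G} → run E
t=28: ready={A,B,F,G} → run F
t=29: ready={A,B,F,G} → run F
t=30: ready={A,B,F,G} → run F
t=31: ready={A,B,F,G} → run F
t=32: ready={A,B,F,G} → run F
t=33: ready={A,B,G} → run G
t=34: ready={A,B,G} → run G
t=35: ready={A,B,G} → run G
t=36: ready={A,B,G} → run G
t=37: ready={A,B,G} → run G
t=38: ready={A,B,G} → run G
t=39: ready={A,B} → run A
t=40: ready={A,B} → run A
t=41: ready={A,B} → run A
t=42: ready={A,B} → run A
t=43: ready={A,B} → run A
t=44: ready={B} → run B
t=45: ready={B} → run B
t=46: ready={B} → run B
t=47: ready={B} → run B
t=48: ready={B} → run B
t=49: ready={B} → run B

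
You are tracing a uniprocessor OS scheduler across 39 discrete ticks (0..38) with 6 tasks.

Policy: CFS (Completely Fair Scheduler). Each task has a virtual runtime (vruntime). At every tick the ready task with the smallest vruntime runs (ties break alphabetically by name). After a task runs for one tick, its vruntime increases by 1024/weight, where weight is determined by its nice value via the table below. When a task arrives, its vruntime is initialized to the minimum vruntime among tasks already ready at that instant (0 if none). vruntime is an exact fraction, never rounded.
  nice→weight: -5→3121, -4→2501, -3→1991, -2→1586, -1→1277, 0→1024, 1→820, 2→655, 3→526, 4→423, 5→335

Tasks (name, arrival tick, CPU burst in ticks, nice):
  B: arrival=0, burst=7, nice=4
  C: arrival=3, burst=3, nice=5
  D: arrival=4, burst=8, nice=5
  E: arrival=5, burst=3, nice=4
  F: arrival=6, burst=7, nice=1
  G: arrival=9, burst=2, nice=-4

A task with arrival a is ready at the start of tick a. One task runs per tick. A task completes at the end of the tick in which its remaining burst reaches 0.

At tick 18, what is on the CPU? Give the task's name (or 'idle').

t=0: vr[B=0] → run B
t=1: vr[B=1024/423] → run B
t=2: vr[B=2048/423] → run B
t=3: vr[B=1024/141 C=1024/141] → run B
t=4: vr[B=4096/423 C=1024/141 D=1024/141] → run C
t=5: vr[B=4096/423 C=487424/47235 D=1024/141 E=1024/141] → run D
t=6: vr[B=4096/423 C=487424/47235 D=487424/47235 E=1024/141 F=1024/141] → run E
t=7: vr[B=4096/423 C=487424/47235 D=487424/47235 E=4096/423 F=1024/141] → run F
t=8: vr[B=4096/423 C=487424/47235 D=487424/47235 E=4096/423 F=246016/28905] → run F
t=9: vr[B=4096/423 C=487424/47235 D=487424/47235 E=4096/423 F=282112/28905 G=4096/423] → run B
t=10: vr[B=5120/423 C=487424/47235 D=487424/47235 E=4096/423 F=282112/28905 G=4096/423] → run E
t=11: vr[B=5120/423 C=487424/47235 D=487424/47235 E=5120/423 F=282112/28905 G=4096/423] → run G
t=12: vr[B=5120/423 C=487424/47235 D=487424/47235 E=5120/423 F=282112/28905 G=10677248/1057923] → run F
t=13: vr[B=5120/423 C=487424/47235 D=487424/47235 E=5120/423 F=318208/28905 G=10677248/1057923] → run G
t=14: vr[B=5120/423 C=487424/47235 D=487424/47235 E=5120/423 F=318208/28905] → run C
t=15: vr[B=5120/423 C=631808/47235 D=487424/47235 E=5120/423 F=318208/28905] → run D
t=16: vr[B=5120/423 C=631808/47235 D=631808/47235 E=5120/423 F=318208/28905] → run F
t=17: vr[B=5120/423 C=631808/47235 D=631808/47235 E=5120/423 F=354304/28905] → run B
t=18: vr[B=2048/141 C=631808/47235 D=631808/47235 E=5120/423 F=354304/28905] → run E
t=19: vr[B=2048/141 C=631808/47235 D=631808/47235 F=354304/28905] → run F
t=20: vr[B=2048/141 C=631808/47235 D=631808/47235 F=78080/5781] → run C
t=21: vr[B=2048/141 D=631808/47235 F=78080/5781] → run D
t=22: vr[B=2048/141 D=776192/47235 F=78080/5781] → run F
t=23: vr[B=2048/141 D=776192/47235 F=426496/28905] → run B
t=24: vr[D=776192/47235 F=426496/28905] → run F
t=25: vr[D=776192/47235] → run D
t=26: vr[D=920576/47235] → run D
t=27: vr[D=212992/9447] → run D
t=28: vr[D=1209344/47235] → run D
t=29: vr[D=1353728/47235] → run D
t=30: (idle)
t=31: (idle)
t=32: (idle)
t=33: (idle)
t=34: (idle)
t=35: (idle)
t=36: (idle)
t=37: (idle)
t=38: (idle)

running at tick 18 = E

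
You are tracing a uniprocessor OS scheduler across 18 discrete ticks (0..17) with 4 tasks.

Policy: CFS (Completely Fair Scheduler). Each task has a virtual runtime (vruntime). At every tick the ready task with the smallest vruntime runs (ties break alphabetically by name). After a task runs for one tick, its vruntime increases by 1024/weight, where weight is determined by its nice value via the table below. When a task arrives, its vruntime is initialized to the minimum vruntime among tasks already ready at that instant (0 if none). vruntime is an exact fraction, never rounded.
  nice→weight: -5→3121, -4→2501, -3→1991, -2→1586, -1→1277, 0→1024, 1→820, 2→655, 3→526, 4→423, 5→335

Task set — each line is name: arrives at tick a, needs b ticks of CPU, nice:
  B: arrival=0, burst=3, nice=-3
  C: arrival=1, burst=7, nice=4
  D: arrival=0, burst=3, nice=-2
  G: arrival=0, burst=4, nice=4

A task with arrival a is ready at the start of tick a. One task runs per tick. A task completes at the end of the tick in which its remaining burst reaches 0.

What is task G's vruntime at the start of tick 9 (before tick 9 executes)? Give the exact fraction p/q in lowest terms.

vruntime(G, start of tick 9) = 1024/423

t=0: vr[B=0 D=0 G=0] → run B
t=1: vr[B=1024/1991 C=0 D=0 G=0] → run C
t=2: vr[B=1024/1991 C=1024/423 D=0 G=0] → run D
t=3: vr[B=1024/1991 C=1024/423 D=512/793 G=0] → run G
t=4: vr[B=1024/1991 C=1024/423 D=512/793 G=1024/423] → run B
t=5: vr[B=2048/1991 C=1024/423 D=512/793 G=1024/423] → run D
t=6: vr[B=2048/1991 C=1024/423 D=1024/793 G=1024/423] → run B
t=7: vr[C=1024/423 D=1024/793 G=1024/423] → run D
t=8: vr[C=1024/423 G=1024/423] → run C
t=9: vr[C=2048/423 G=1024/423] → run G
t=10: vr[C=2048/423 G=2048/423] → run C
t=11: vr[C=1024/141 G=2048/423] → run G
t=12: vr[C=1024/141 G=1024/141] → run C
t=13: vr[C=4096/423 G=1024/141] → run G
t=14: vr[C=4096/423] → run C
t=15: vr[C=5120/423] → run C
t=16: vr[C=2048/141] → run C
t=17: (idle)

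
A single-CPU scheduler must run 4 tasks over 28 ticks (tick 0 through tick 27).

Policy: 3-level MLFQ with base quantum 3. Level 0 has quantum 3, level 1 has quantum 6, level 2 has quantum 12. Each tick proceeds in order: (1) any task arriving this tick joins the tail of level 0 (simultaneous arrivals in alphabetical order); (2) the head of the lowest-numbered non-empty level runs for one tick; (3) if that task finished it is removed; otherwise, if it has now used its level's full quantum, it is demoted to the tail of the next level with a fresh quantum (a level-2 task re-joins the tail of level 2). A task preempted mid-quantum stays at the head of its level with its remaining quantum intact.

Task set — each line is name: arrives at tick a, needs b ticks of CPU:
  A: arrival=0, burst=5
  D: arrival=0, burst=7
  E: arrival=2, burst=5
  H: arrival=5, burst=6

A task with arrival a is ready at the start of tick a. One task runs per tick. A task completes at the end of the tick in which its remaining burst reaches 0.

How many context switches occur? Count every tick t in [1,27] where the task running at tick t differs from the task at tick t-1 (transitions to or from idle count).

t=0: L0/L1/L2 = AD/-/- → run A
t=1: L0/L1/L2 = AD/-/- → run A
t=2: L0/L1/L2 = ADE/-/- → run A
t=3: L0/L1/L2 = DE/A/- → run D
t=4: L0/L1/L2 = DE/A/- → run D
t=5: L0/L1/L2 = DEH/A/- → run D
t=6: L0/L1/L2 = EH/AD/- → run E
t=7: L0/L1/L2 = EH/AD/- → run E
t=8: L0/L1/L2 = EH/AD/- → run E
t=9: L0/L1/L2 = H/ADE/- → run H
t=10: L0/L1/L2 = H/ADE/- → run H
t=11: L0/L1/L2 = H/ADE/- → run H
t=12: L0/L1/L2 = -/ADEH/- → run A
t=13: L0/L1/L2 = -/ADEH/- → run A
t=14: L0/L1/L2 = -/DEH/- → run D
t=15: L0/L1/L2 = -/DEH/- → run D
t=16: L0/L1/L2 = -/DEH/- → run D
t=17: L0/L1/L2 = -/DEH/- → run D
t=18: L0/L1/L2 = -/EH/- → run E
t=19: L0/L1/L2 = -/EH/- → run E
t=20: L0/L1/L2 = -/H/- → run H
t=21: L0/L1/L2 = -/H/- → run H
t=22: L0/L1/L2 = -/H/- → run H
t=23: (idle)
t=24: (idle)
t=25: (idle)
t=26: (idle)
t=27: (idle)

context switches = 8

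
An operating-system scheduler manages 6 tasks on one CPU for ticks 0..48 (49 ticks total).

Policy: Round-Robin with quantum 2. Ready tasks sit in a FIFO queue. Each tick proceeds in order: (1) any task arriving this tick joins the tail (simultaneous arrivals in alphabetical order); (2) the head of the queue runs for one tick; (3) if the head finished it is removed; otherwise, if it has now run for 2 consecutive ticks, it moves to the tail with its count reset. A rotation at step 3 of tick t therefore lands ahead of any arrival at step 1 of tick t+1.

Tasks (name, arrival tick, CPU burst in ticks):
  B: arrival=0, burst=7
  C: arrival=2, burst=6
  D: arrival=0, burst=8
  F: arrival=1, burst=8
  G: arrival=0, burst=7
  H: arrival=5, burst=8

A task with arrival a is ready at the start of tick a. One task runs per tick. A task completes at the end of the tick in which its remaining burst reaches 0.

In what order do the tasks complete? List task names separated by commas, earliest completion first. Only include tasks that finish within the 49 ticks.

completion order = B, C, D, G, F, H

t=0: queue=[B,D,G] q_used=0 → run B
t=1: queue=[B,D,G,F] q_used=1 → run B
t=2: queue=[D,G,F,B,C] q_used=0 → run D
t=3: queue=[D,G,F,B,C] q_used=1 → run D
t=4: queue=[G,F,B,C,D] q_used=0 → run G
t=5: queue=[G,F,B,C,D,H] q_used=1 → run G
t=6: queue=[F,B,C,D,H,G] q_used=0 → run F
t=7: queue=[F,B,C,D,H,G] q_used=1 → run F
t=8: queue=[B,C,D,H,G,F] q_used=0 → run B
t=9: queue=[B,C,D,H,G,F] q_used=1 → run B
t=10: queue=[C,D,H,G,F,B] q_used=0 → run C
t=11: queue=[C,D,H,G,F,B] q_used=1 → run C
t=12: queue=[D,H,G,F,B,C] q_used=0 → run D
t=13: queue=[D,H,G,F,B,C] q_used=1 → run D
t=14: queue=[H,G,F,B,C,D] q_used=0 → run H
t=15: queue=[H,G,F,B,C,D] q_used=1 → run H
t=16: queue=[G,F,B,C,D,H] q_used=0 → run G
t=17: queue=[G,F,B,C,D,H] q_used=1 → run G
t=18: queue=[F,B,C,D,H,G] q_used=0 → run F
t=19: queue=[F,B,C,D,H,G] q_used=1 → run F
t=20: queue=[B,C,D,H,G,F] q_used=0 → run B
t=21: queue=[B,C,D,H,G,F] q_used=1 → run B
t=22: queue=[C,D,H,G,F,B] q_used=0 → run C
t=23: queue=[C,D,H,G,F,B] q_used=1 → run C
t=24: queue=[D,H,G,F,B,C] q_used=0 → run D
t=25: queue=[D,H,G,F,B,C] q_used=1 → run D
t=26: queue=[H,G,F,B,C,D] q_used=0 → run H
t=27: queue=[H,G,F,B,C,D] q_used=1 → run H
t=28: queue=[G,F,B,C,D,H] q_used=0 → run G
t=29: queue=[G,F,B,C,D,H] q_used=1 → run G
t=30: queue=[F,B,C,D,H,G] q_used=0 → run F
t=31: queue=[F,B,C,D,H,G] q_used=1 → run F
t=32: queue=[B,C,D,H,G,F] q_used=0 → run B
t=33: queue=[C,D,H,G,F] q_used=0 → run C
t=34: queue=[C,D,H,G,F] q_used=1 → run C
t=35: queue=[D,H,G,F] q_used=0 → run D
t=36: queue=[D,H,G,F] q_used=1 → run D
t=37: queue=[H,G,F] q_used=0 → run H
t=38: queue=[H,G,F] q_used=1 → run H
t=39: queue=[G,F,H] q_used=0 → run G
t=40: queue=[F,H] q_used=0 → run F
t=41: queue=[F,H] q_used=1 → run F
t=42: queue=[H] q_used=0 → run H
t=43: queue=[H] q_used=1 → run H
t=44: (idle)
t=45: (idle)
t=46: (idle)
t=47: (idle)
t=48: (idle)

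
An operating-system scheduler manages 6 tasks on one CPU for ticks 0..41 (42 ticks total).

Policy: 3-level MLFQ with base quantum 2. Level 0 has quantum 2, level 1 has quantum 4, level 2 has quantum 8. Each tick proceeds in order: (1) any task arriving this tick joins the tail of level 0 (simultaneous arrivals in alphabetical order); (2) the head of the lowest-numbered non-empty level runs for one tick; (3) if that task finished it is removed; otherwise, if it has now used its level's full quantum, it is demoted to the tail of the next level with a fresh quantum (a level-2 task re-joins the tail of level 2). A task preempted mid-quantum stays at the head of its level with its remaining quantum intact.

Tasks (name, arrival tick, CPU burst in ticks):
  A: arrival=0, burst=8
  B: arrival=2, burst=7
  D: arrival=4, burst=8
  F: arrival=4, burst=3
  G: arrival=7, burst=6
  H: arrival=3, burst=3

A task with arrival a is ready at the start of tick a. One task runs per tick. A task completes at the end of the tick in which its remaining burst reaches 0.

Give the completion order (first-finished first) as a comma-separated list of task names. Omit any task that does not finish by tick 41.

t=0: L0/L1/L2 = A/-/- → run A
t=1: L0/L1/L2 = A/-/- → run A
t=2: L0/L1/L2 = B/A/- → run B
t=3: L0/L1/L2 = BH/A/- → run B
t=4: L0/L1/L2 = HDF/AB/- → run H
t=5: L0/L1/L2 = HDF/AB/- → run H
t=6: L0/L1/L2 = DF/ABH/- → run D
t=7: L0/L1/L2 = DFG/ABH/- → run D
t=8: L0/L1/L2 = FG/ABHD/- → run F
t=9: L0/L1/L2 = FG/ABHD/- → run F
t=10: L0/L1/L2 = G/ABHDF/- → run G
t=11: L0/L1/L2 = G/ABHDF/- → run G
t=12: L0/L1/L2 = -/ABHDFG/- → run A
t=13: L0/L1/L2 = -/ABHDFG/- → run A
t=14: L0/L1/L2 = -/ABHDFG/- → run A
t=15: L0/L1/L2 = -/ABHDFG/- → run A
t=16: L0/L1/L2 = -/BHDFG/A → run B
t=17: L0/L1/L2 = -/BHDFG/A → run B
t=18: L0/L1/L2 = -/BHDFG/A → run B
t=19: L0/L1/L2 = -/BHDFG/A → run B
t=20: L0/L1/L2 = -/HDFG/AB → run H
t=21: L0/L1/L2 = -/DFG/AB → run D
t=22: L0/L1/L2 = -/DFG/AB → run D
t=23: L0/L1/L2 = -/DFG/AB → run D
t=24: L0/L1/L2 = -/DFG/AB → run D
t=25: L0/L1/L2 = -/FG/ABD → run F
t=26: L0/L1/L2 = -/G/ABD → run G
t=27: L0/L1/L2 = -/G/ABD → run G
t=28: L0/L1/L2 = -/G/ABD → run G
t=29: L0/L1/L2 = -/G/ABD → run G
t=30: L0/L1/L2 = -/-/ABD → run A
t=31: L0/L1/L2 = -/-/ABD → run A
t=32: L0/L1/L2 = -/-/BD → run B
t=33: L0/L1/L2 = -/-/D → run D
t=34: L0/L1/L2 = -/-/D → run D
t=35: (idle)
t=36: (idle)
t=37: (idle)
t=38: (idle)
t=39: (idle)
t=40: (idle)
t=41: (idle)

completion order = H, F, G, A, B, D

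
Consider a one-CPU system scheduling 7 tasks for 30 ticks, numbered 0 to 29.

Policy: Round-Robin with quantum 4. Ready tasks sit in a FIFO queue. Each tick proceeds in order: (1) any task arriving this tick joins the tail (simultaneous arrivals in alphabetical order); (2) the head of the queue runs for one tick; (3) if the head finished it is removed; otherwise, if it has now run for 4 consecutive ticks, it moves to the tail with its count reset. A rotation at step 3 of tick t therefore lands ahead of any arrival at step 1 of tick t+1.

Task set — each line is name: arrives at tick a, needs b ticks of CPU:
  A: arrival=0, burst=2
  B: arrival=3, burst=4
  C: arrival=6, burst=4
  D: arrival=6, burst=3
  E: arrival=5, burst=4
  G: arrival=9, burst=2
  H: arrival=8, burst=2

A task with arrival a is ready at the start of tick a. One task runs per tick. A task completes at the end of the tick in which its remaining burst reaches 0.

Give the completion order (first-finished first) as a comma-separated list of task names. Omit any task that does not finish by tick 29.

t=0: queue=[A] q_used=0 → run A
t=1: queue=[A] q_used=1 → run A
t=2: (idle)
t=3: queue=[B] q_used=0 → run B
t=4: queue=[B] q_used=1 → run B
t=5: queue=[B,E] q_used=2 → run B
t=6: queue=[B,E,C,D] q_used=3 → run B
t=7: queue=[E,C,D] q_used=0 → run E
t=8: queue=[E,C,D,H] q_used=1 → run E
t=9: queue=[E,C,D,H,G] q_used=2 → run E
t=10: queue=[E,C,D,H,G] q_used=3 → run E
t=11: queue=[C,D,H,G] q_used=0 → run C
t=12: queue=[C,D,H,G] q_used=1 → run C
t=13: queue=[C,D,H,G] q_used=2 → run C
t=14: queue=[C,D,H,G] q_used=3 → run C
t=15: queue=[D,H,G] q_used=0 → run D
t=16: queue=[D,H,G] q_used=1 → run D
t=17: queue=[D,H,G] q_used=2 → run D
t=18: queue=[H,G] q_used=0 → run H
t=19: queue=[H,G] q_used=1 → run H
t=20: queue=[G] q_used=0 → run G
t=21: queue=[G] q_used=1 → run G
t=22: (idle)
t=23: (idle)
t=24: (idle)
t=25: (idle)
t=26: (idle)
t=27: (idle)
t=28: (idle)
t=29: (idle)

completion order = A, B, E, C, D, H, G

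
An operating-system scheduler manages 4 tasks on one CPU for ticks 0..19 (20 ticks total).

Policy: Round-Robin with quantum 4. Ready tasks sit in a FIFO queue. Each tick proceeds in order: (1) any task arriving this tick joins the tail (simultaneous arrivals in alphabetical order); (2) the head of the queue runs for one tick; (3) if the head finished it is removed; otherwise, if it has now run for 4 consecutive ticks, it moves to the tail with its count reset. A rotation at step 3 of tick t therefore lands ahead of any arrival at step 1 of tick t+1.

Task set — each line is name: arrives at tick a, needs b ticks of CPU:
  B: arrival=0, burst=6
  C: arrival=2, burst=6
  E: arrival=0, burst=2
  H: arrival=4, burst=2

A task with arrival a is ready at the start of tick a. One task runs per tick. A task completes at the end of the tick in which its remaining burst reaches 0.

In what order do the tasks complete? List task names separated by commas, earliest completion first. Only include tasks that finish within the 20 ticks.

t=0: queue=[B,E] q_used=0 → run B
t=1: queue=[B,E] q_used=1 → run B
t=2: queue=[B,E,C] q_used=2 → run B
t=3: queue=[B,E,C] q_used=3 → run B
t=4: queue=[E,C,B,H] q_used=0 → run E
t=5: queue=[E,C,B,H] q_used=1 → run E
t=6: queue=[C,B,H] q_used=0 → run C
t=7: queue=[C,B,H] q_used=1 → run C
t=8: queue=[C,B,H] q_used=2 → run C
t=9: queue=[C,B,H] q_used=3 → run C
t=10: queue=[B,H,C] q_used=0 → run B
t=11: queue=[B,H,C] q_used=1 → run B
t=12: queue=[H,C] q_used=0 → run H
t=13: queue=[H,C] q_used=1 → run H
t=14: queue=[C] q_used=0 → run C
t=15: queue=[C] q_used=1 → run C
t=16: (idle)
t=17: (idle)
t=18: (idle)
t=19: (idle)

completion order = E, B, H, C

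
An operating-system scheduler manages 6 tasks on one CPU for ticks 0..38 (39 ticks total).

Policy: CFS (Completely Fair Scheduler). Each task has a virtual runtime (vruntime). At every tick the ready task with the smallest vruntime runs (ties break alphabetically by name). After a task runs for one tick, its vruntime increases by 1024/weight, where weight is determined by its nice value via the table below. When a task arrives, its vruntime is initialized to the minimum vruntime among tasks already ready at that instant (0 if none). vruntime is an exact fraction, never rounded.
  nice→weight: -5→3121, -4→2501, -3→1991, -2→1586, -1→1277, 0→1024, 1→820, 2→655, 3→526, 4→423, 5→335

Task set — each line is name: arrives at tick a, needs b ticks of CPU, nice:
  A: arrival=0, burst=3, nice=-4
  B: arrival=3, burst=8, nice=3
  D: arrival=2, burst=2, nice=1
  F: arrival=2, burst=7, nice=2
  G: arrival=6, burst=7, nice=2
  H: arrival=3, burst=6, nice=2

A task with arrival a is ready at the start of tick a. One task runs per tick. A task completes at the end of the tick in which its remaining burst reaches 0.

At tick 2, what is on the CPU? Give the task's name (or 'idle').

t=0: vr[A=0] → run A
t=1: vr[A=1024/2501] → run A
t=2: vr[A=2048/2501 D=2048/2501 F=2048/2501] → run A
t=3: vr[B=2048/2501 D=2048/2501 F=2048/2501 H=2048/2501] → run B
t=4: vr[B=1819136/657763 D=2048/2501 F=2048/2501 H=2048/2501] → run D
t=5: vr[B=1819136/657763 D=25856/12505 F=2048/2501 H=2048/2501] → run F
t=6: vr[B=1819136/657763 D=25856/12505 F=3902464/1638155 G=2048/2501 H=2048/2501] → run G
t=7: vr[B=1819136/657763 D=25856/12505 F=3902464/1638155 G=3902464/1638155 H=2048/2501] → run H
t=8: vr[B=1819136/657763 D=25856/12505 F=3902464/1638155 G=3902464/1638155 H=3902464/1638155] → run D
t=9: vr[B=1819136/657763 F=3902464/1638155 G=3902464/1638155 H=3902464/1638155] → run F
t=10: vr[B=1819136/657763 F=6463488/1638155 G=3902464/1638155 H=3902464/1638155] → run G
t=11: vr[B=1819136/657763 F=6463488/1638155 G=6463488/1638155 H=3902464/1638155] → run H
t=12: vr[B=1819136/657763 F=6463488/1638155 G=6463488/1638155 H=6463488/1638155] → run B
t=13: vr[B=3099648/657763 F=6463488/1638155 G=6463488/1638155 H=6463488/1638155] → run F
t=14: vr[B=3099648/657763 F=9024512/1638155 G=6463488/1638155 H=6463488/1638155] → run G
t=15: vr[B=3099648/657763 F=9024512/1638155 G=9024512/1638155 H=6463488/1638155] → run H
t=16: vr[B=3099648/657763 F=9024512/1638155 G=9024512/1638155 H=9024512/1638155] → run B
t=17: vr[B=4380160/657763 F=9024512/1638155 G=9024512/1638155 H=9024512/1638155] → run F
t=18: vr[B=4380160/657763 F=11585536/1638155 G=9024512/1638155 H=9024512/1638155] → run G
t=19: vr[B=4380160/657763 F=11585536/1638155 G=11585536/1638155 H=9024512/1638155] → run H
t=20: vr[B=4380160/657763 F=11585536/1638155 G=11585536/1638155 H=11585536/1638155] → run B
t=21: vr[B=5660672/657763 F=11585536/1638155 G=11585536/1638155 H=11585536/1638155] → run F
t=22: vr[B=5660672/657763 F=2829312/327631 G=11585536/1638155 H=11585536/1638155] → run G
t=23: vr[B=5660672/657763 F=2829312/327631 G=2829312/327631 H=11585536/1638155] → run H
t=24: vr[B=5660672/657763 F=2829312/327631 G=2829312/327631 H=2829312/327631] → run B
t=25: vr[B=6941184/657763 F=2829312/327631 G=2829312/327631 H=2829312/327631] → run F
t=26: vr[B=6941184/657763 F=16707584/1638155 G=2829312/327631 H=2829312/327631] → run G
t=27: vr[B=6941184/657763 F=16707584/1638155 G=16707584/1638155 H=2829312/327631] → run H
t=28: vr[B=6941184/657763 F=16707584/1638155 G=16707584/1638155] → run F
t=29: vr[B=6941184/657763 G=16707584/1638155] → run G
t=30: vr[B=6941184/657763] → run B
t=31: vr[B=8221696/657763] → run B
t=32: vr[B=9502208/657763] → run B
t=33: (idle)
t=34: (idle)
t=35: (idle)
t=36: (idle)
t=37: (idle)
t=38: (idle)

running at tick 2 = A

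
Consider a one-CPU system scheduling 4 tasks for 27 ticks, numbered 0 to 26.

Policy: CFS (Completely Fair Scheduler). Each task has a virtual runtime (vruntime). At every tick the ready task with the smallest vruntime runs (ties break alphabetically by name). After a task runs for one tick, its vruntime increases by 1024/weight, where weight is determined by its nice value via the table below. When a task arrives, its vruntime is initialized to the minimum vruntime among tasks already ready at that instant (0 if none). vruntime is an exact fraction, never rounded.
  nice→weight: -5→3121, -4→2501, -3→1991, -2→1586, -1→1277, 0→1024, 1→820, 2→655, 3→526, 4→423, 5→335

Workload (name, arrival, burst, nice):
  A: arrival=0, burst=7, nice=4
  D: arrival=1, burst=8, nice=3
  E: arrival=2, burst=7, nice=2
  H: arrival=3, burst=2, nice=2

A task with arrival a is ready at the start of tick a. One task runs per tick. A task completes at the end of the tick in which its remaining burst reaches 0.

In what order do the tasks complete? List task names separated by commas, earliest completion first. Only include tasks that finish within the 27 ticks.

t=0: vr[A=0] → run A
t=1: vr[A=1024/423 D=1024/423] → run A
t=2: vr[A=2048/423 D=1024/423 E=1024/423] → run D
t=3: vr[A=2048/423 D=485888/111249 E=1024/423 H=1024/423] → run E
t=4: vr[A=2048/423 D=485888/111249 E=1103872/277065 H=1024/423] → run H
t=5: vr[A=2048/423 D=485888/111249 E=1103872/277065 H=1103872/277065] → run E
t=6: vr[A=2048/423 D=485888/111249 E=1537024/277065 H=1103872/277065] → run H
t=7: vr[A=2048/423 D=485888/111249 E=1537024/277065] → run D
t=8: vr[A=2048/423 D=702464/111249 E=1537024/277065] → run A
t=9: vr[A=1024/141 D=702464/111249 E=1537024/277065] → run E
t=10: vr[A=1024/141 D=702464/111249 E=1970176/277065] → run D
t=11: vr[A=1024/141 D=919040/111249 E=1970176/277065] → run E
t=12: vr[A=1024/141 D=919040/111249 E=2403328/277065] → run A
t=13: vr[A=4096/423 D=919040/111249 E=2403328/277065] → run D
t=14: vr[A=4096/423 D=1135616/111249 E=2403328/277065] → run E
t=15: vr[A=4096/423 D=1135616/111249 E=567296/55413] → run A
t=16: vr[A=5120/423 D=1135616/111249 E=567296/55413] → run D
t=17: vr[A=5120/423 D=1352192/111249 E=567296/55413] → run E
t=18: vr[A=5120/423 D=1352192/111249 E=3269632/277065] → run E
t=19: vr[A=5120/423 D=1352192/111249] → run A
t=20: vr[A=2048/141 D=1352192/111249] → run D
t=21: vr[A=2048/141 D=1568768/111249] → run D
t=22: vr[A=2048/141 D=1785344/111249] → run A
t=23: vr[D=1785344/111249] → run D
t=24: (idle)
t=25: (idle)
t=26: (idle)

completion order = H, E, A, D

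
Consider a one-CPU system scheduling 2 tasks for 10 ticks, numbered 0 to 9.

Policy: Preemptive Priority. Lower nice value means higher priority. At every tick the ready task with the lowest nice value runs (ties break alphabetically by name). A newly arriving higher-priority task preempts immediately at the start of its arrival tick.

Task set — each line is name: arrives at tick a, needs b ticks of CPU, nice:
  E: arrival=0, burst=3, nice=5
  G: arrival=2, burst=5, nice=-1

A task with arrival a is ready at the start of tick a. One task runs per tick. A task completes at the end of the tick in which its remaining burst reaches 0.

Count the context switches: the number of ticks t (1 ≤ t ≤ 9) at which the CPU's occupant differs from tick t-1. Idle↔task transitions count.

t=0: ready={E} → run E
t=1: ready={E} → run E
t=2: ready={E,G} → run G
t=3: ready={E,G} → run G
t=4: ready={E,G} → run G
t=5: ready={E,G} → run G
t=6: ready={E,G} → run G
t=7: ready={E} → run E
t=8: (idle)
t=9: (idle)

context switches = 3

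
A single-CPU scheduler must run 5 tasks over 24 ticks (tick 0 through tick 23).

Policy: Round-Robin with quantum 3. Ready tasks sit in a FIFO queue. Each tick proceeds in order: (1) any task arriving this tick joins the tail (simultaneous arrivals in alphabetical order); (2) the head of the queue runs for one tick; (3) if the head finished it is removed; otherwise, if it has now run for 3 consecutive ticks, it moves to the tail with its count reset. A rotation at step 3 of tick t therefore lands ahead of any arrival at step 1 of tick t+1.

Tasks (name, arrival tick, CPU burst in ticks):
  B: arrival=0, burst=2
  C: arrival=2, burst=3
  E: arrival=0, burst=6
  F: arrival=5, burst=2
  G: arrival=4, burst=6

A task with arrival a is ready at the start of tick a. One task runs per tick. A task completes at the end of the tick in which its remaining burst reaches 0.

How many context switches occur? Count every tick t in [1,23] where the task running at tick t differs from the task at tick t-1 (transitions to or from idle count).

context switches = 7

t=0: queue=[B,E] q_used=0 → run B
t=1: queue=[B,E] q_used=1 → run B
t=2: queue=[E,C] q_used=0 → run E
t=3: queue=[E,C] q_used=1 → run E
t=4: queue=[E,C,G] q_used=2 → run E
t=5: queue=[C,G,E,F] q_used=0 → run C
t=6: queue=[C,G,E,F] q_used=1 → run C
t=7: queue=[C,G,E,F] q_used=2 → run C
t=8: queue=[G,E,F] q_used=0 → run G
t=9: queue=[G,E,F] q_used=1 → run G
t=10: queue=[G,E,F] q_used=2 → run G
t=11: queue=[E,F,G] q_used=0 → run E
t=12: queue=[E,F,G] q_used=1 → run E
t=13: queue=[E,F,G] q_used=2 → run E
t=14: queue=[F,G] q_used=0 → run F
t=15: queue=[F,G] q_used=1 → run F
t=16: queue=[G] q_used=0 → run G
t=17: queue=[G] q_used=1 → run G
t=18: queue=[G] q_used=2 → run G
t=19: (idle)
t=20: (idle)
t=21: (idle)
t=22: (idle)
t=23: (idle)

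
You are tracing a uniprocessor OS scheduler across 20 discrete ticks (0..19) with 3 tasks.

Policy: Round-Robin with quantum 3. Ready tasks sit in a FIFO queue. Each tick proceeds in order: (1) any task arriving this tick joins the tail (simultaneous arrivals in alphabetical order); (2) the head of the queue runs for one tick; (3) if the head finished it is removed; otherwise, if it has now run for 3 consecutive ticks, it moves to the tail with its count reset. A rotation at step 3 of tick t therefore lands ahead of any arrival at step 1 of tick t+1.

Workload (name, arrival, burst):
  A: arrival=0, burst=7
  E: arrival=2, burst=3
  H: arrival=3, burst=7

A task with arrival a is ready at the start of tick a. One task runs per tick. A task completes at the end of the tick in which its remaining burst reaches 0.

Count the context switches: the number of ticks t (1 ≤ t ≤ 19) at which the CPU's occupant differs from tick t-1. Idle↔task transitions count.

context switches = 6

t=0: queue=[A] q_used=0 → run A
t=1: queue=[A] q_used=1 → run A
t=2: queue=[A,E] q_used=2 → run A
t=3: queue=[E,A,H] q_used=0 → run E
t=4: queue=[E,A,H] q_used=1 → run E
t=5: queue=[E,A,H] q_used=2 → run E
t=6: queue=[A,H] q_used=0 → run A
t=7: queue=[A,H] q_used=1 → run A
t=8: queue=[A,H] q_used=2 → run A
t=9: queue=[H,A] q_used=0 → run H
t=10: queue=[H,A] q_used=1 → run H
t=11: queue=[H,A] q_used=2 → run H
t=12: queue=[A,H] q_used=0 → run A
t=13: queue=[H] q_used=0 → run H
t=14: queue=[H] q_used=1 → run H
t=15: queue=[H] q_used=2 → run H
t=16: queue=[H] q_used=0 → run H
t=17: (idle)
t=18: (idle)
t=19: (idle)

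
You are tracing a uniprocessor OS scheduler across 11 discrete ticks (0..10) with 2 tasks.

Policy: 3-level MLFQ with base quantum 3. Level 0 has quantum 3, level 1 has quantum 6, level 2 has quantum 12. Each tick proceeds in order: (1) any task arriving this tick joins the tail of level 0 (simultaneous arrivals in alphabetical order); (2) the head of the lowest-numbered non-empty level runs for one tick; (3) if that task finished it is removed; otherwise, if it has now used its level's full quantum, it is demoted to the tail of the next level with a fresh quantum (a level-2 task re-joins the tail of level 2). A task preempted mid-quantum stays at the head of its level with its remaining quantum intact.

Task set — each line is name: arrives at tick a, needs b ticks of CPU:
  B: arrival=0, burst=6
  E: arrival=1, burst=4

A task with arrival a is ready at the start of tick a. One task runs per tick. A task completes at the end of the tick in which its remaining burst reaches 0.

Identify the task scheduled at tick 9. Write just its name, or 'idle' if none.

running at tick 9 = E

t=0: L0/L1/L2 = B/-/- → run B
t=1: L0/L1/L2 = BE/-/- → run B
t=2: L0/L1/L2 = BE/-/- → run B
t=3: L0/L1/L2 = E/B/- → run E
t=4: L0/L1/L2 = E/B/- → run E
t=5: L0/L1/L2 = E/B/- → run E
t=6: L0/L1/L2 = -/BE/- → run B
t=7: L0/L1/L2 = -/BE/- → run B
t=8: L0/L1/L2 = -/BE/- → run B
t=9: L0/L1/L2 = -/E/- → run E
t=10: (idle)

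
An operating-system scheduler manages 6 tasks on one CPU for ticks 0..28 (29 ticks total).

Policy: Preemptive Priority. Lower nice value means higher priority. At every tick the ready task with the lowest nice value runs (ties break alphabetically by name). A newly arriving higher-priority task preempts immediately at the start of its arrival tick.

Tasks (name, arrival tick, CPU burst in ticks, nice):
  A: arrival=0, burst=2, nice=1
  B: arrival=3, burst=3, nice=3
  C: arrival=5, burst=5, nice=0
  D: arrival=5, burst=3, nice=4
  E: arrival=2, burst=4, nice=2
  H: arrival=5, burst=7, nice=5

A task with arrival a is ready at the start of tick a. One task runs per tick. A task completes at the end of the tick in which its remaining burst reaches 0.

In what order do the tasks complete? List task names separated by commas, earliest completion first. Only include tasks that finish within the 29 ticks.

completion order = A, C, E, B, D, H

t=0: ready={A} → run A
t=1: ready={A} → run A
t=2: ready={E} → run E
t=3: ready={B,E} → run E
t=4: ready={B,E} → run E
t=5: ready={B,C,D,E,H} → run C
t=6: ready={B,C,D,E,H} → run C
t=7: ready={B,C,D,E,H} → run C
t=8: ready={B,C,D,E,H} → run C
t=9: ready={B,C,D,E,H} → run C
t=10: ready={B,D,E,H} → run E
t=11: ready={B,D,H} → run B
t=12: ready={B,D,H} → run B
t=13: ready={B,D,H} → run B
t=14: ready={D,H} → run D
t=15: ready={D,H} → run D
t=16: ready={D,H} → run D
t=17: ready={H} → run H
t=18: ready={H} → run H
t=19: ready={H} → run H
t=20: ready={H} → run H
t=21: ready={H} → run H
t=22: ready={H} → run H
t=23: ready={H} → run H
t=24: (idle)
t=25: (idle)
t=26: (idle)
t=27: (idle)
t=28: (idle)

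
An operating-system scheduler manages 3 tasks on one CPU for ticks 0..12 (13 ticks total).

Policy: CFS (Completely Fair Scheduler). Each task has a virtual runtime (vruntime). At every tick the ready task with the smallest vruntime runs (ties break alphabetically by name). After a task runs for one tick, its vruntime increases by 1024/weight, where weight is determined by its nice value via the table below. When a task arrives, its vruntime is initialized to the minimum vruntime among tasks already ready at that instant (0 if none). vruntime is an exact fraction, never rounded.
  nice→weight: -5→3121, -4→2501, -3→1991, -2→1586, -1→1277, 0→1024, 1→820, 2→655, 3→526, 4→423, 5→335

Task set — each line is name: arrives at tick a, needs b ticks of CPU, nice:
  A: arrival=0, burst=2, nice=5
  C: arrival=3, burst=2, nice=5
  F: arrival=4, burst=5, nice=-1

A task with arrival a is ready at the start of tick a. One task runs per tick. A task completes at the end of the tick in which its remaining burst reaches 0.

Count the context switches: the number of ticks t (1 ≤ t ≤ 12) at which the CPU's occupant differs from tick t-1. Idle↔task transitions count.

t=0: vr[A=0] → run A
t=1: vr[A=1024/335] → run A
t=2: (idle)
t=3: vr[C=0] → run C
t=4: vr[C=1024/335 F=1024/335] → run C
t=5: vr[F=1024/335] → run F
t=6: vr[F=1650688/427795] → run F
t=7: vr[F=1993728/427795] → run F
t=8: vr[F=2336768/427795] → run F
t=9: vr[F=2679808/427795] → run F
t=10: (idle)
t=11: (idle)
t=12: (idle)

context switches = 4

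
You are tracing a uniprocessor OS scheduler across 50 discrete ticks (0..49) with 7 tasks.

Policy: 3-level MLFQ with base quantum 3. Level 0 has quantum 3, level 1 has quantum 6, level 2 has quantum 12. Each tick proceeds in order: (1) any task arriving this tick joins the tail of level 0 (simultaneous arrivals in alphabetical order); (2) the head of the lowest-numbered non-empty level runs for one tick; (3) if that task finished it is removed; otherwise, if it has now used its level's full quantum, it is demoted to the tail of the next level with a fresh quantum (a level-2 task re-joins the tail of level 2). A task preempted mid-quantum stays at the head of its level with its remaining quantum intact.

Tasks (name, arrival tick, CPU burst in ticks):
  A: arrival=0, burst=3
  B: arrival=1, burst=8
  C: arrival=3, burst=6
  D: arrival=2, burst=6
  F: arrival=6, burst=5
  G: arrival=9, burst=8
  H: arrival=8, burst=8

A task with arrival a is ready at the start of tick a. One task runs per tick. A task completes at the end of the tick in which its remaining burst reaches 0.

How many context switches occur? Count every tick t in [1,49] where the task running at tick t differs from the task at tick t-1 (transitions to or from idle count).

context switches = 13

t=0: L0/L1/L2 = A/-/- → run A
t=1: L0/L1/L2 = AB/-/- → run A
t=2: L0/L1/L2 = ABD/-/- → run A
t=3: L0/L1/L2 = BDC/-/- → run B
t=4: L0/L1/L2 = BDC/-/- → run B
t=5: L0/L1/L2 = BDC/-/- → run B
t=6: L0/L1/L2 = DCF/B/- → run D
t=7: L0/L1/L2 = DCF/B/- → run D
t=8: L0/L1/L2 = DCFH/B/- → run D
t=9: L0/L1/L2 = CFHG/BD/- → run C
t=10: L0/L1/L2 = CFHG/BD/- → run C
t=11: L0/L1/L2 = CFHG/BD/- → run C
t=12: L0/L1/L2 = FHG/BDC/- → run F
t=13: L0/L1/L2 = FHG/BDC/- → run F
t=14: L0/L1/L2 = FHG/BDC/- → run F
t=15: L0/L1/L2 = HG/BDCF/- → run H
t=16: L0/L1/L2 = HG/BDCF/- → run H
t=17: L0/L1/L2 = HG/BDCF/- → run H
t=18: L0/L1/L2 = G/BDCFH/- → run G
t=19: L0/L1/L2 = G/BDCFH/- → run G
t=20: L0/L1/L2 = G/BDCFH/- → run G
t=21: L0/L1/L2 = -/BDCFHG/- → run B
t=22: L0/L1/L2 = -/BDCFHG/- → run B
t=23: L0/L1/L2 = -/BDCFHG/- → run B
t=24: L0/L1/L2 = -/BDCFHG/- → run B
t=25: L0/L1/L2 = -/BDCFHG/- → run B
t=26: L0/L1/L2 = -/DCFHG/- → run D
t=27: L0/L1/L2 = -/DCFHG/- → run D
t=28: L0/L1/L2 = -/DCFHG/- → run D
t=29: L0/L1/L2 = -/CFHG/- → run C
t=30: L0/L1/L2 = -/CFHG/- → run C
t=31: L0/L1/L2 = -/CFHG/- → run C
t=32: L0/L1/L2 = -/FHG/- → run F
t=33: L0/L1/L2 = -/FHG/- → run F
t=34: L0/L1/L2 = -/HG/- → run H
t=35: L0/L1/L2 = -/HG/- → run H
t=36: L0/L1/L2 = -/HG/- → run H
t=37: L0/L1/L2 = -/HG/- → run H
t=38: L0/L1/L2 = -/HG/- → run H
t=39: L0/L1/L2 = -/G/- → run G
t=40: L0/L1/L2 = -/G/- → run G
t=41: L0/L1/L2 = -/G/- → run G
t=42: L0/L1/L2 = -/G/- → run G
t=43: L0/L1/L2 = -/G/- → run G
t=44: (idle)
t=45: (idle)
t=46: (idle)
t=47: (idle)
t=48: (idle)
t=49: (idle)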